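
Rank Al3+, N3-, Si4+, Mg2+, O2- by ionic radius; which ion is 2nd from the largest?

All of these have 10 electrons (isoelectronic). With the same electron cloud, the ion with the most protons pulls it in tightest. Nuclear charges: Si4+ (Z=14), Al3+ (Z=13), Mg2+ (Z=12), O2- (Z=8), N3- (Z=7). Highest Z is smallest.
Ordering: Si4+ < Al3+ < Mg2+ < O2- < N3-. The 2nd largest is O2-.

O2-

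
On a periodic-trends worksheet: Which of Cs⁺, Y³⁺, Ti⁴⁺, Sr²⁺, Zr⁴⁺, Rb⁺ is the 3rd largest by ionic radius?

Sr²⁺

Ti⁴⁺ (Z=22, 18 e⁻), Zr⁴⁺ (Z=40, 36 e⁻), Y³⁺ (Z=39, 36 e⁻), Sr²⁺ (Z=38, 36 e⁻), Rb⁺ (Z=37, 36 e⁻), Cs⁺ (Z=55, 54 e⁻). Ti⁴⁺ < Zr⁴⁺ (same group, 1 shell fewer); Zr⁴⁺ < Y³⁺ (both 36 e⁻, Z=40>39); Y³⁺ < Sr²⁺ (both 36 e⁻, Z=39>38); Sr²⁺ < Rb⁺ (isoelectronic, higher Z=38 is smaller); Rb⁺ < Cs⁺ (same group, 1 shell fewer).
Full ascending order: Ti⁴⁺ < Zr⁴⁺ < Y³⁺ < Sr²⁺ < Rb⁺ < Cs⁺. Counting from the largest, position 3 is Sr²⁺.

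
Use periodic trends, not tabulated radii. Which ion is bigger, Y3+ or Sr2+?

Each ion has 36 electrons. The ranking follows nuclear charge in reverse — greater Z gives a smaller radius. Y3+ (Z=39), Sr2+ (Z=38).

Sr2+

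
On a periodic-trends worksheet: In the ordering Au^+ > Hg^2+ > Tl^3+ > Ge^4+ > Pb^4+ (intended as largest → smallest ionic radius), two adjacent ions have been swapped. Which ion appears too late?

Pb^4+

Scanning neighbour by neighbour, only Ge^4+/Pb^4+ violates a trend: both in group 14 with the same charge; Ge^4+ (period 4) has the smaller radius. That makes Pb^4+ the one sitting a position late relative to where it belongs.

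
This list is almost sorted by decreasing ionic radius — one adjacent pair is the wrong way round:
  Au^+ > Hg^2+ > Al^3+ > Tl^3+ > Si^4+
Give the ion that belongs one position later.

Check each adjacent pair. Al^3+ and Tl^3+ are reversed: Al^3+ and Tl^3+ are in one column with the same charge; the lighter period-3 ion has 3 fewer shells and is smaller. No other neighbouring pair contradicts the periodic trends, so Al^3+ is the ion listed too early.

Al^3+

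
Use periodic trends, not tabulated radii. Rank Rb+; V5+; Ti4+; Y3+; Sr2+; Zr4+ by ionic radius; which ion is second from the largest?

Sr2+

Work out protons and electrons: V5+ (Z=23, 18 e⁻), Ti4+ (Z=22, 18 e⁻), Zr4+ (Z=40, 36 e⁻), Y3+ (Z=39, 36 e⁻), Sr2+ (Z=38, 36 e⁻), Rb+ (Z=37, 36 e⁻). V5+ < Ti4+ (both 18 e⁻, Z=23>22); Ti4+ < Zr4+ (same group, 1 shell fewer); Zr4+ < Y3+ (both 36 e⁻, Z=40>39); Y3+ < Sr2+ (isoelectronic, higher Z=39 is smaller); Sr2+ < Rb+ (both 36 e⁻, Z=38>37).
Full ascending order: V5+ < Ti4+ < Zr4+ < Y3+ < Sr2+ < Rb+. Counting from the largest, position 2 is Sr2+.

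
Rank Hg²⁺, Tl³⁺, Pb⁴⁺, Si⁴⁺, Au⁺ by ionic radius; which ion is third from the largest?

Tl³⁺

Si⁴⁺ (Z=14, 10 e⁻), Pb⁴⁺ (Z=82, 78 e⁻), Tl³⁺ (Z=81, 78 e⁻), Hg²⁺ (Z=80, 78 e⁻), Au⁺ (Z=79, 78 e⁻). Si⁴⁺ < Pb⁴⁺ (same group, period 3 vs 6); Pb⁴⁺ < Tl³⁺ (both 78 e⁻, Z=82>81); Tl³⁺ < Hg²⁺ (both 78 e⁻, Z=81>80); Hg²⁺ < Au⁺ (isoelectronic, higher Z=80 is smaller).
That gives Si⁴⁺ < Pb⁴⁺ < Tl³⁺ < Hg²⁺ < Au⁺. From the largest end, number 3 is Tl³⁺.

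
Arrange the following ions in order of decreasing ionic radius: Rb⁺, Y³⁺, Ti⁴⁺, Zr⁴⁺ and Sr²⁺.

Rb⁺ > Sr²⁺ > Y³⁺ > Zr⁴⁺ > Ti⁴⁺

Ti⁴⁺: 18 e⁻, Z=22, Zr⁴⁺: 36 e⁻, Z=40, Y³⁺: 36 e⁻, Z=39, Sr²⁺: 36 e⁻, Z=38, Rb⁺: 36 e⁻, Z=37. Ti⁴⁺ < Zr⁴⁺ (same group, period 4 vs 5); Zr⁴⁺ < Y³⁺ (both 36 e⁻, Z=40>39); Y³⁺ < Sr²⁺ (both 36 e⁻, Z=39>38); Sr²⁺ < Rb⁺ (isoelectronic, higher Z=38 is smaller).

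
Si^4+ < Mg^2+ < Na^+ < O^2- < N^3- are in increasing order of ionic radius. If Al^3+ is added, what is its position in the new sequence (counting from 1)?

Isoelectronic series (10 e⁻ each). Size is set by nuclear charge: more protons means a smaller ion. Si^4+ (Z=14), Al^3+ (Z=13), Mg^2+ (Z=12), Na^+ (Z=11), O^2- (Z=8), N^3- (Z=7).
The complete sequence is Si^4+ < Al^3+ < Mg^2+ < Na^+ < O^2- < N^3-. Al^3+ sits at position 2.

2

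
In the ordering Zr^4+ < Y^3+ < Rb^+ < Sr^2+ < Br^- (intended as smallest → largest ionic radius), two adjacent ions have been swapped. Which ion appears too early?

Scanning neighbour by neighbour, only Rb^+/Sr^2+ violates a trend: Sr^2+ and Rb^+ share 36 electrons; the higher nuclear charge on Sr (Z=38) contracts it more, so Sr^2+ < Rb^+. That makes Rb^+ the one sitting a position early relative to where it belongs.

Rb^+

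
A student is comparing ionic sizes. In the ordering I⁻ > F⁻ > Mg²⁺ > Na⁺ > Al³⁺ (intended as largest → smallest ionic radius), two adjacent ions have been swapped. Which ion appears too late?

Check each adjacent pair. Mg²⁺ and Na⁺ are reversed: Mg²⁺ and Na⁺ share 10 electrons; the higher nuclear charge on Mg (Z=12) contracts it more, so Mg²⁺ < Na⁺. No other neighbouring pair contradicts the periodic trends, so Na⁺ is the ion listed too late.

Na⁺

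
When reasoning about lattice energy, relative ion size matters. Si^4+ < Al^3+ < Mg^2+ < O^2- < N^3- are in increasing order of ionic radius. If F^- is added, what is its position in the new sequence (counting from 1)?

4

Each ion has 10 electrons. The ranking follows nuclear charge in reverse — greater Z gives a smaller radius. Si^4+ (Z=14), Al^3+ (Z=13), Mg^2+ (Z=12), F^- (Z=9), O^2- (Z=8), N^3- (Z=7).
Putting F^- in gives Si^4+ < Al^3+ < Mg^2+ < F^- < O^2- < N^3-; it lands at slot 4.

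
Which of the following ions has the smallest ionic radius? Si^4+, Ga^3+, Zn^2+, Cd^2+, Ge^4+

Si^4+

Si^4+: 10 e⁻, Z=14, Ge^4+: 28 e⁻, Z=32, Ga^3+: 28 e⁻, Z=31, Zn^2+: 28 e⁻, Z=30, Cd^2+: 46 e⁻, Z=48. Si^4+ < Ge^4+ (same group, period 3 vs 4); Ge^4+ < Ga^3+ (isoelectronic, higher Z=32 is smaller); Ga^3+ < Zn^2+ (isoelectronic, higher Z=31 is smaller); Zn^2+ < Cd^2+ (same group, 1 shell fewer).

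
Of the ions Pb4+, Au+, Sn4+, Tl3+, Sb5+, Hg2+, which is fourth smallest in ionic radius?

Electron counts and nuclear charges: Sb5+ has 46 e⁻ (Z=51), Sn4+ has 46 e⁻ (Z=50), Pb4+ has 78 e⁻ (Z=82), Tl3+ has 78 e⁻ (Z=81), Hg2+ has 78 e⁻ (Z=80), Au+ has 78 e⁻ (Z=79). Sb5+ < Sn4+ (isoelectronic, higher Z=51 is smaller); Sn4+ < Pb4+ (same group, period 5 vs 6); Pb4+ < Tl3+ (both 78 e⁻, Z=82>81); Tl3+ < Hg2+ (isoelectronic, higher Z=81 is smaller); Hg2+ < Au+ (isoelectronic, higher Z=80 is smaller).
So the order is Sb5+ < Sn4+ < Pb4+ < Tl3+ < Hg2+ < Au+; the 4th-smallest ion is Tl3+.

Tl3+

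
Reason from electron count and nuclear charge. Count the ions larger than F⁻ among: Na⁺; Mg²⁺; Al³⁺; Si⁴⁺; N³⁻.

1

All of these have 10 electrons (isoelectronic). With the same electron cloud, the ion with the most protons pulls it in tightest. Nuclear charges: Si⁴⁺ (Z=14), Al³⁺ (Z=13), Mg²⁺ (Z=12), Na⁺ (Z=11), F⁻ (Z=9), N³⁻ (Z=7). Highest Z is smallest.
Ordering all of them (including F⁻) by radius gives Si⁴⁺ < Al³⁺ < Mg²⁺ < Na⁺ < F⁻ < N³⁻. Count: 1.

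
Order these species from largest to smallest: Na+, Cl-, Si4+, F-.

Cl- > F- > Na+ > Si4+

First list Z and electron count for each: Si4+ (Z=14, 10 e⁻), Na+ (Z=11, 10 e⁻), F- (Z=9, 10 e⁻), Cl- (Z=17, 18 e⁻). Si4+ < Na+ (isoelectronic, higher Z=14 is smaller); Na+ < F- (both 10 e⁻, Z=11>9); F- < Cl- (same group, 1 shell fewer).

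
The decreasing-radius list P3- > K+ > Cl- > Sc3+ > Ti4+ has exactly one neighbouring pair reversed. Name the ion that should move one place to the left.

Cl-

Compare adjacent ions: K+ and Cl- share 18 electrons; the higher nuclear charge on K (Z=19) contracts it more, so K+ < Cl- — yet in this decreasing list K+ sits before Cl-. Nothing else is reversed, so Cl- should move one place to the left.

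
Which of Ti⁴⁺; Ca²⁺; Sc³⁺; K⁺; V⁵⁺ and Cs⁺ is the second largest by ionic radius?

K⁺

Work out protons and electrons: V⁵⁺ (Z=23, 18 e⁻), Ti⁴⁺ (Z=22, 18 e⁻), Sc³⁺ (Z=21, 18 e⁻), Ca²⁺ (Z=20, 18 e⁻), K⁺ (Z=19, 18 e⁻), Cs⁺ (Z=55, 54 e⁻). V⁵⁺ < Ti⁴⁺ (both 18 e⁻, Z=23>22); Ti⁴⁺ < Sc³⁺ (isoelectronic, higher Z=22 is smaller); Sc³⁺ < Ca²⁺ (both 18 e⁻, Z=21>20); Ca²⁺ < K⁺ (both 18 e⁻, Z=20>19); K⁺ < Cs⁺ (same group, period 4 vs 6).
So the order is V⁵⁺ < Ti⁴⁺ < Sc³⁺ < Ca²⁺ < K⁺ < Cs⁺; the 2nd-largest ion is K⁺.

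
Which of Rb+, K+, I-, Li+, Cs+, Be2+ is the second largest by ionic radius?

Cs+

Electron counts and nuclear charges: Be2+ has 2 e⁻ (Z=4), Li+ has 2 e⁻ (Z=3), K+ has 18 e⁻ (Z=19), Rb+ has 36 e⁻ (Z=37), Cs+ has 54 e⁻ (Z=55), I- has 54 e⁻ (Z=53). Be2+ < Li+ (isoelectronic, higher Z=4 is smaller); Li+ < K+ (same group, 2 shells fewer); K+ < Rb+ (same group, 1 shell fewer); Rb+ < Cs+ (same group, period 5 vs 6); Cs+ < I- (isoelectronic, higher Z=55 is smaller).
Full ascending order: Be2+ < Li+ < K+ < Rb+ < Cs+ < I-. Counting from the largest, position 2 is Cs+.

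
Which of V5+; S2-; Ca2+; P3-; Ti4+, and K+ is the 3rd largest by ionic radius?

K+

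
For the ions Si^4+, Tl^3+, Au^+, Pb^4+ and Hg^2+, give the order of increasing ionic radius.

Si^4+ < Pb^4+ < Tl^3+ < Hg^2+ < Au^+

Electron counts and nuclear charges: Si^4+ (Z=14, 10 e⁻), Pb^4+ (Z=82, 78 e⁻), Tl^3+ (Z=81, 78 e⁻), Hg^2+ (Z=80, 78 e⁻), Au^+ (Z=79, 78 e⁻). Si^4+ < Pb^4+ (same group, period 3 vs 6); Pb^4+ < Tl^3+ (both 78 e⁻, Z=82>81); Tl^3+ < Hg^2+ (both 78 e⁻, Z=81>80); Hg^2+ < Au^+ (both 78 e⁻, Z=80>79).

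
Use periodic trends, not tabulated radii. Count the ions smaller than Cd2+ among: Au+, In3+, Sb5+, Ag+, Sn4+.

3

Work out protons and electrons: Sb5+ (Z=51, 46 e⁻), Sn4+ (Z=50, 46 e⁻), In3+ (Z=49, 46 e⁻), Cd2+ (Z=48, 46 e⁻), Ag+ (Z=47, 46 e⁻), Au+ (Z=79, 78 e⁻). Sb5+ < Sn4+ (both 46 e⁻, Z=51>50); Sn4+ < In3+ (isoelectronic, higher Z=50 is smaller); In3+ < Cd2+ (both 46 e⁻, Z=49>48); Cd2+ < Ag+ (both 46 e⁻, Z=48>47); Ag+ < Au+ (same group, 1 shell fewer).
Overall: Sb5+ < Sn4+ < In3+ < Cd2+ < Ag+ < Au+. Cd2+ has 3 below it and 2 above. So 3 are smaller.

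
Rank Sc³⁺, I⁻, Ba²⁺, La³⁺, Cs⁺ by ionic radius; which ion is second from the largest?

Work out protons and electrons: Sc³⁺ has 18 e⁻ (Z=21), La³⁺ has 54 e⁻ (Z=57), Ba²⁺ has 54 e⁻ (Z=56), Cs⁺ has 54 e⁻ (Z=55), I⁻ has 54 e⁻ (Z=53). Sc³⁺ < La³⁺ (same group, 2 shells fewer); La³⁺ < Ba²⁺ (both 54 e⁻, Z=57>56); Ba²⁺ < Cs⁺ (isoelectronic, higher Z=56 is smaller); Cs⁺ < I⁻ (both 54 e⁻, Z=55>53).
Ordering: Sc³⁺ < La³⁺ < Ba²⁺ < Cs⁺ < I⁻. The second largest is Cs⁺.

Cs⁺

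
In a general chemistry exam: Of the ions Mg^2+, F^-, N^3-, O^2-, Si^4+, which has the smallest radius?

Isoelectronic series (10 e⁻ each). Size is set by nuclear charge: more protons means a smaller ion. Si^4+ (Z=14), Mg^2+ (Z=12), F^- (Z=9), O^2- (Z=8), N^3- (Z=7).

Si^4+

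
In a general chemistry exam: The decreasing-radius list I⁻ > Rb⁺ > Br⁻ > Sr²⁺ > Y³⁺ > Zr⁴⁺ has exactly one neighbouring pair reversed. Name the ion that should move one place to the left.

Br⁻

The pair Rb⁺, Br⁻ is the wrong way round — Rb⁺ and Br⁻ share 36 electrons; the higher nuclear charge on Rb (Z=37) contracts it more, so Rb⁺ < Br⁻. All other adjacent pairs agree with periodic trends, so Br⁻ is the misplaced ion.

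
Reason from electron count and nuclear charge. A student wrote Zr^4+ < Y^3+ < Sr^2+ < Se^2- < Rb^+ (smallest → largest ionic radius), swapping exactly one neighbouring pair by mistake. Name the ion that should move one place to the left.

The pair Se^2-, Rb^+ is the wrong way round — they are isoelectronic (36 e⁻) and Rb has more protons than Se (37 vs 34), making Rb^+ smaller. All other adjacent pairs agree with periodic trends, so Rb^+ is the misplaced ion.

Rb^+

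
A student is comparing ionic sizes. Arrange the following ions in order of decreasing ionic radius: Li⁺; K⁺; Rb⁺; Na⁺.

Rb⁺ > K⁺ > Na⁺ > Li⁺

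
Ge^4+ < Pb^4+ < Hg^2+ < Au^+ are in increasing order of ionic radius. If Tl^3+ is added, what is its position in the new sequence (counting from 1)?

3

Electron counts and nuclear charges: Ge^4+ (Z=32, 28 e⁻), Pb^4+ (Z=82, 78 e⁻), Tl^3+ (Z=81, 78 e⁻), Hg^2+ (Z=80, 78 e⁻), Au^+ (Z=79, 78 e⁻). Ge^4+ < Pb^4+ (same group, period 4 vs 6); Pb^4+ < Tl^3+ (isoelectronic, higher Z=82 is smaller); Tl^3+ < Hg^2+ (isoelectronic, higher Z=81 is smaller); Hg^2+ < Au^+ (isoelectronic, higher Z=80 is smaller).
Putting Tl^3+ in gives Ge^4+ < Pb^4+ < Tl^3+ < Hg^2+ < Au^+; it lands at slot 3.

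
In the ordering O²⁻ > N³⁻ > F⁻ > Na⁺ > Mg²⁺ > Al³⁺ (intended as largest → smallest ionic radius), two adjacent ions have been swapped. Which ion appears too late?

N³⁻

The pair O²⁻, N³⁻ is the wrong way round — they are isoelectronic (10 e⁻) and O has more protons than N (8 vs 7), making O²⁻ smaller. All other adjacent pairs agree with periodic trends, so N³⁻ is the misplaced ion.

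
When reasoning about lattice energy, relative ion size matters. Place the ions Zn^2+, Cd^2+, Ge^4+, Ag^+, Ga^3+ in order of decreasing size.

Ag^+ > Cd^2+ > Zn^2+ > Ga^3+ > Ge^4+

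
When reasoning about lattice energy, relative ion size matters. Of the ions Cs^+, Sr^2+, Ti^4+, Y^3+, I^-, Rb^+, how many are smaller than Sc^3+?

1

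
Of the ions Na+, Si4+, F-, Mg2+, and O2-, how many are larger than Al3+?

4

Isoelectronic series (10 e⁻ each). Size is set by nuclear charge: more protons means a smaller ion. Si4+ (Z=14), Al3+ (Z=13), Mg2+ (Z=12), Na+ (Z=11), F- (Z=9), O2- (Z=8).
Placing each against Al3+: smaller — Si4+; larger — Mg2+, Na+, F-, O2-. That's 4.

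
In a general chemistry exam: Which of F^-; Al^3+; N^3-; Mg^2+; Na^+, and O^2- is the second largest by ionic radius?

Isoelectronic series (10 e⁻ each). Size is set by nuclear charge: more protons means a smaller ion. Al^3+ (Z=13), Mg^2+ (Z=12), Na^+ (Z=11), F^- (Z=9), O^2- (Z=8), N^3- (Z=7).
So the order is Al^3+ < Mg^2+ < Na^+ < F^- < O^2- < N^3-; the 2nd-largest ion is O^2-.

O^2-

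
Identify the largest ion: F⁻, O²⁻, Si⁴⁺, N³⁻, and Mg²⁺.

Each ion has 10 electrons. The ranking follows nuclear charge in reverse — greater Z gives a smaller radius. Si⁴⁺ (Z=14), Mg²⁺ (Z=12), F⁻ (Z=9), O²⁻ (Z=8), N³⁻ (Z=7).

N³⁻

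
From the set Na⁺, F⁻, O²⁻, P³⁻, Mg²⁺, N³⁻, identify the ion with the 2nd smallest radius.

Mg²⁺: 10 e⁻, Z=12, Na⁺: 10 e⁻, Z=11, F⁻: 10 e⁻, Z=9, O²⁻: 10 e⁻, Z=8, N³⁻: 10 e⁻, Z=7, P³⁻: 18 e⁻, Z=15. Mg²⁺ < Na⁺ (isoelectronic, higher Z=12 is smaller); Na⁺ < F⁻ (isoelectronic, higher Z=11 is smaller); F⁻ < O²⁻ (both 10 e⁻, Z=9>8); O²⁻ < N³⁻ (both 10 e⁻, Z=8>7); N³⁻ < P³⁻ (same group, period 2 vs 3).
So the order is Mg²⁺ < Na⁺ < F⁻ < O²⁻ < N³⁻ < P³⁻; the 2nd-smallest ion is Na⁺.

Na⁺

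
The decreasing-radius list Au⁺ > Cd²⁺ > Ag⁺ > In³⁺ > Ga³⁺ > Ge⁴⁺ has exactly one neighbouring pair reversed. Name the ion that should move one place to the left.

Scanning neighbour by neighbour, only Cd²⁺/Ag⁺ violates a trend: both have 46 electrons but Z(Cd)=48 > Z(Ag)=47, so Cd²⁺ should be the smaller of the two. That makes Ag⁺ the one sitting a position late relative to where it belongs.

Ag⁺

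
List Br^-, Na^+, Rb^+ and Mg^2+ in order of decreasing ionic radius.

Br^- > Rb^+ > Na^+ > Mg^2+

Mg^2+ (Z=12, 10 e⁻), Na^+ (Z=11, 10 e⁻), Rb^+ (Z=37, 36 e⁻), Br^- (Z=35, 36 e⁻). Mg^2+ < Na^+ (both 10 e⁻, Z=12>11); Na^+ < Rb^+ (same group, 2 shells fewer); Rb^+ < Br^- (isoelectronic, higher Z=37 is smaller).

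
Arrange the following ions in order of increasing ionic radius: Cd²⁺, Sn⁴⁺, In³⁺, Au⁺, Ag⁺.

Sn⁴⁺ has 46 e⁻ (Z=50), In³⁺ has 46 e⁻ (Z=49), Cd²⁺ has 46 e⁻ (Z=48), Ag⁺ has 46 e⁻ (Z=47), Au⁺ has 78 e⁻ (Z=79). Sn⁴⁺ < In³⁺ (isoelectronic, higher Z=50 is smaller); In³⁺ < Cd²⁺ (both 46 e⁻, Z=49>48); Cd²⁺ < Ag⁺ (both 46 e⁻, Z=48>47); Ag⁺ < Au⁺ (same group, 1 shell fewer).

Sn⁴⁺ < In³⁺ < Cd²⁺ < Ag⁺ < Au⁺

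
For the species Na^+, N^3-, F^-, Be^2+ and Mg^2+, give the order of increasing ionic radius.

Tabulating Z and e⁻: Be^2+ (Z=4, 2 e⁻), Mg^2+ (Z=12, 10 e⁻), Na^+ (Z=11, 10 e⁻), F^- (Z=9, 10 e⁻), N^3- (Z=7, 10 e⁻). Be^2+ < Mg^2+ (same group, period 2 vs 3); Mg^2+ < Na^+ (both 10 e⁻, Z=12>11); Na^+ < F^- (both 10 e⁻, Z=11>9); F^- < N^3- (isoelectronic, higher Z=9 is smaller).

Be^2+ < Mg^2+ < Na^+ < F^- < N^3-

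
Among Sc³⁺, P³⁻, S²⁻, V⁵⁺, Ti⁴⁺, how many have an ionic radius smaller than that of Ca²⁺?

These species are isoelectronic with 18 electrons. The only difference is the number of protons: V⁵⁺ (Z=23), Ti⁴⁺ (Z=22), Sc³⁺ (Z=21), Ca²⁺ (Z=20), S²⁻ (Z=16), P³⁻ (Z=15). The strongest nuclear pull (V⁵⁺) gives the smallest ion.
Overall: V⁵⁺ < Ti⁴⁺ < Sc³⁺ < Ca²⁺ < S²⁻ < P³⁻. Ca²⁺ has 3 below it and 2 above. So 3 are smaller.

3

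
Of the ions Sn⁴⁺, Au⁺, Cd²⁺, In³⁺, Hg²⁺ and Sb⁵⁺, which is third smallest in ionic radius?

In³⁺

Work out protons and electrons: Sb⁵⁺ (Z=51, 46 e⁻), Sn⁴⁺ (Z=50, 46 e⁻), In³⁺ (Z=49, 46 e⁻), Cd²⁺ (Z=48, 46 e⁻), Hg²⁺ (Z=80, 78 e⁻), Au⁺ (Z=79, 78 e⁻). Sb⁵⁺ < Sn⁴⁺ (both 46 e⁻, Z=51>50); Sn⁴⁺ < In³⁺ (isoelectronic, higher Z=50 is smaller); In³⁺ < Cd²⁺ (isoelectronic, higher Z=49 is smaller); Cd²⁺ < Hg²⁺ (same group, period 5 vs 6); Hg²⁺ < Au⁺ (both 78 e⁻, Z=80>79).
Ordering: Sb⁵⁺ < Sn⁴⁺ < In³⁺ < Cd²⁺ < Hg²⁺ < Au⁺. The third smallest is In³⁺.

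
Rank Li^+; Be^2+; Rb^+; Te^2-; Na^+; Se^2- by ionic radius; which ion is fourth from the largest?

Na^+

Tabulating Z and e⁻: Be^2+ (Z=4, 2 e⁻), Li^+ (Z=3, 2 e⁻), Na^+ (Z=11, 10 e⁻), Rb^+ (Z=37, 36 e⁻), Se^2- (Z=34, 36 e⁻), Te^2- (Z=52, 54 e⁻). Be^2+ < Li^+ (both 2 e⁻, Z=4>3); Li^+ < Na^+ (same group, 1 shell fewer); Na^+ < Rb^+ (same group, period 3 vs 5); Rb^+ < Se^2- (isoelectronic, higher Z=37 is smaller); Se^2- < Te^2- (same group, 1 shell fewer).
Ordering: Be^2+ < Li^+ < Na^+ < Rb^+ < Se^2- < Te^2-. The fourth largest is Na^+.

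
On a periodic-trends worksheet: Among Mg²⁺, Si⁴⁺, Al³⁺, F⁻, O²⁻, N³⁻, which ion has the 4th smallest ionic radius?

F⁻

Each ion has 10 electrons. The ranking follows nuclear charge in reverse — greater Z gives a smaller radius. Si⁴⁺ (Z=14), Al³⁺ (Z=13), Mg²⁺ (Z=12), F⁻ (Z=9), O²⁻ (Z=8), N³⁻ (Z=7).
That gives Si⁴⁺ < Al³⁺ < Mg²⁺ < F⁻ < O²⁻ < N³⁻. From the smallest end, number 4 is F⁻.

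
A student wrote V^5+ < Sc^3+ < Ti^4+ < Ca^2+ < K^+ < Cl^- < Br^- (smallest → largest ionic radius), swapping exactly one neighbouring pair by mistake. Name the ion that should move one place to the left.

Compare adjacent ions: both have 18 electrons but Z(Ti)=22 > Z(Sc)=21, so Ti^4+ should be the smaller of the two — yet in this increasing list Sc^3+ sits before Ti^4+. Nothing else is reversed, so Ti^4+ should move one place to the left.

Ti^4+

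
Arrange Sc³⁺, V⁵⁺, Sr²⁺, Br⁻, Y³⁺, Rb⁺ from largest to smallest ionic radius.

Br⁻ > Rb⁺ > Sr²⁺ > Y³⁺ > Sc³⁺ > V⁵⁺

V⁵⁺ (Z=23, 18 e⁻), Sc³⁺ (Z=21, 18 e⁻), Y³⁺ (Z=39, 36 e⁻), Sr²⁺ (Z=38, 36 e⁻), Rb⁺ (Z=37, 36 e⁻), Br⁻ (Z=35, 36 e⁻). V⁵⁺ < Sc³⁺ (both 18 e⁻, Z=23>21); Sc³⁺ < Y³⁺ (same group, period 4 vs 5); Y³⁺ < Sr²⁺ (both 36 e⁻, Z=39>38); Sr²⁺ < Rb⁺ (both 36 e⁻, Z=38>37); Rb⁺ < Br⁻ (both 36 e⁻, Z=37>35).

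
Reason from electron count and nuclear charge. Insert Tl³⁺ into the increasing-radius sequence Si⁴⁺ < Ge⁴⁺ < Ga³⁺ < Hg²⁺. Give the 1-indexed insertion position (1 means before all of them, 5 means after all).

4

First list Z and electron count for each: Si⁴⁺ (Z=14, 10 e⁻), Ge⁴⁺ (Z=32, 28 e⁻), Ga³⁺ (Z=31, 28 e⁻), Tl³⁺ (Z=81, 78 e⁻), Hg²⁺ (Z=80, 78 e⁻). Si⁴⁺ < Ge⁴⁺ (same group, 1 shell fewer); Ge⁴⁺ < Ga³⁺ (isoelectronic, higher Z=32 is smaller); Ga³⁺ < Tl³⁺ (same group, period 4 vs 6); Tl³⁺ < Hg²⁺ (both 78 e⁻, Z=81>80).
With Tl³⁺ included the full order is Si⁴⁺ < Ge⁴⁺ < Ga³⁺ < Tl³⁺ < Hg²⁺, so it takes position 4.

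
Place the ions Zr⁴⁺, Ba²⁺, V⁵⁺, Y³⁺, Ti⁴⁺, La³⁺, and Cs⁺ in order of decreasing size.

V⁵⁺: 18 e⁻, Z=23, Ti⁴⁺: 18 e⁻, Z=22, Zr⁴⁺: 36 e⁻, Z=40, Y³⁺: 36 e⁻, Z=39, La³⁺: 54 e⁻, Z=57, Ba²⁺: 54 e⁻, Z=56, Cs⁺: 54 e⁻, Z=55. V⁵⁺ < Ti⁴⁺ (both 18 e⁻, Z=23>22); Ti⁴⁺ < Zr⁴⁺ (same group, 1 shell fewer); Zr⁴⁺ < Y³⁺ (isoelectronic, higher Z=40 is smaller); Y³⁺ < La³⁺ (same group, period 5 vs 6); La³⁺ < Ba²⁺ (both 54 e⁻, Z=57>56); Ba²⁺ < Cs⁺ (both 54 e⁻, Z=56>55).

Cs⁺ > Ba²⁺ > La³⁺ > Y³⁺ > Zr⁴⁺ > Ti⁴⁺ > V⁵⁺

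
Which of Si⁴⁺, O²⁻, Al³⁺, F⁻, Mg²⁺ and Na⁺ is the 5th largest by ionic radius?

All of these have 10 electrons (isoelectronic). With the same electron cloud, the ion with the most protons pulls it in tightest. Nuclear charges: Si⁴⁺ (Z=14), Al³⁺ (Z=13), Mg²⁺ (Z=12), Na⁺ (Z=11), F⁻ (Z=9), O²⁻ (Z=8). Highest Z is smallest.
That gives Si⁴⁺ < Al³⁺ < Mg²⁺ < Na⁺ < F⁻ < O²⁻. From the largest end, number 5 is Al³⁺.

Al³⁺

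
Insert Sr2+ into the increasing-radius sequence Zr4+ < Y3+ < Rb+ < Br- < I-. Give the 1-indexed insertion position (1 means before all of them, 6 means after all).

3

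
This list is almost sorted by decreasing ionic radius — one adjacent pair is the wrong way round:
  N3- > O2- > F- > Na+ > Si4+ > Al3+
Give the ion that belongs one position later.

Check each adjacent pair. Si4+ and Al3+ are reversed: Si4+ and Al3+ share 10 electrons; the higher nuclear charge on Si (Z=14) contracts it more, so Si4+ < Al3+. No other neighbouring pair contradicts the periodic trends, so Si4+ is the ion listed too early.

Si4+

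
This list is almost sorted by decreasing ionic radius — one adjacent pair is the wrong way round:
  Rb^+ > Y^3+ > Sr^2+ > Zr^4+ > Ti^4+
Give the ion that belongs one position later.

Y^3+

The pair Y^3+, Sr^2+ is the wrong way round — both have 36 electrons but Z(Y)=39 > Z(Sr)=38, so Y^3+ should be the smaller of the two. All other adjacent pairs agree with periodic trends, so Y^3+ is the misplaced ion.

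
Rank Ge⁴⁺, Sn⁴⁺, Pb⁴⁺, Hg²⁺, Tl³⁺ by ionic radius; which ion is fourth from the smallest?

Ge⁴⁺ has 28 e⁻ (Z=32), Sn⁴⁺ has 46 e⁻ (Z=50), Pb⁴⁺ has 78 e⁻ (Z=82), Tl³⁺ has 78 e⁻ (Z=81), Hg²⁺ has 78 e⁻ (Z=80). Ge⁴⁺ < Sn⁴⁺ (same group, 1 shell fewer); Sn⁴⁺ < Pb⁴⁺ (same group, period 5 vs 6); Pb⁴⁺ < Tl³⁺ (isoelectronic, higher Z=82 is smaller); Tl³⁺ < Hg²⁺ (isoelectronic, higher Z=81 is smaller).
So the order is Ge⁴⁺ < Sn⁴⁺ < Pb⁴⁺ < Tl³⁺ < Hg²⁺; the 4th-smallest ion is Tl³⁺.

Tl³⁺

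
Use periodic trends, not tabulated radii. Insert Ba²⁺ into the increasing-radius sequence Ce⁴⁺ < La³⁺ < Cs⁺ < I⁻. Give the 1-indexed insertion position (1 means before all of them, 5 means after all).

These species are isoelectronic with 54 electrons. The only difference is the number of protons: Ce⁴⁺ (Z=58), La³⁺ (Z=57), Ba²⁺ (Z=56), Cs⁺ (Z=55), I⁻ (Z=53). The strongest nuclear pull (Ce⁴⁺) gives the smallest ion.
Putting Ba²⁺ in gives Ce⁴⁺ < La³⁺ < Ba²⁺ < Cs⁺ < I⁻; it lands at slot 3.

3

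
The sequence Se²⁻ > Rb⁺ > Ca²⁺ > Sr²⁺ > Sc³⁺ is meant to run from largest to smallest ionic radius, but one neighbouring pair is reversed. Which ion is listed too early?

Compare adjacent ions: same group and charge — period 4 sits above period 5, so Ca²⁺ is smaller — yet in this decreasing list Ca²⁺ sits before Sr²⁺. Nothing else is reversed, so Ca²⁺ should move one place to the right.

Ca²⁺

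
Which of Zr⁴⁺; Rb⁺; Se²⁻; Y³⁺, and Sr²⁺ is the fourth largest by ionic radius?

Isoelectronic series (36 e⁻ each). Size is set by nuclear charge: more protons means a smaller ion. Zr⁴⁺ (Z=40), Y³⁺ (Z=39), Sr²⁺ (Z=38), Rb⁺ (Z=37), Se²⁻ (Z=34).
Full ascending order: Zr⁴⁺ < Y³⁺ < Sr²⁺ < Rb⁺ < Se²⁻. Counting from the largest, position 4 is Y³⁺.

Y³⁺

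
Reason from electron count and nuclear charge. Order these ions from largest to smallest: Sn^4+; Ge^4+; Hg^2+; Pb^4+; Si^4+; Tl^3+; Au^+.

Au^+ > Hg^2+ > Tl^3+ > Pb^4+ > Sn^4+ > Ge^4+ > Si^4+

Tabulating Z and e⁻: Si^4+ (Z=14, 10 e⁻), Ge^4+ (Z=32, 28 e⁻), Sn^4+ (Z=50, 46 e⁻), Pb^4+ (Z=82, 78 e⁻), Tl^3+ (Z=81, 78 e⁻), Hg^2+ (Z=80, 78 e⁻), Au^+ (Z=79, 78 e⁻). Si^4+ < Ge^4+ (same group, 1 shell fewer); Ge^4+ < Sn^4+ (same group, 1 shell fewer); Sn^4+ < Pb^4+ (same group, period 5 vs 6); Pb^4+ < Tl^3+ (isoelectronic, higher Z=82 is smaller); Tl^3+ < Hg^2+ (isoelectronic, higher Z=81 is smaller); Hg^2+ < Au^+ (both 78 e⁻, Z=80>79).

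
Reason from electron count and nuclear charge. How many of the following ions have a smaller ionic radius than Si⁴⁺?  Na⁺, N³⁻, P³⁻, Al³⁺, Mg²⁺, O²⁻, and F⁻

0

First list Z and electron count for each: Si⁴⁺ has 10 e⁻ (Z=14), Al³⁺ has 10 e⁻ (Z=13), Mg²⁺ has 10 e⁻ (Z=12), Na⁺ has 10 e⁻ (Z=11), F⁻ has 10 e⁻ (Z=9), O²⁻ has 10 e⁻ (Z=8), N³⁻ has 10 e⁻ (Z=7), P³⁻ has 18 e⁻ (Z=15). Si⁴⁺ < Al³⁺ (both 10 e⁻, Z=14>13); Al³⁺ < Mg²⁺ (isoelectronic, higher Z=13 is smaller); Mg²⁺ < Na⁺ (isoelectronic, higher Z=12 is smaller); Na⁺ < F⁻ (both 10 e⁻, Z=11>9); F⁻ < O²⁻ (both 10 e⁻, Z=9>8); O²⁻ < N³⁻ (both 10 e⁻, Z=8>7); N³⁻ < P³⁻ (same group, period 2 vs 3).
Ordering all of them (including Si⁴⁺) by radius gives Si⁴⁺ < Al³⁺ < Mg²⁺ < Na⁺ < F⁻ < O²⁻ < N³⁻ < P³⁻. So 0 are smaller.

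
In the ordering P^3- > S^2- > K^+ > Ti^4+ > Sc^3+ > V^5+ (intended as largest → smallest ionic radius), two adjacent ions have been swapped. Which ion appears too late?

Compare adjacent ions: they are isoelectronic (18 e⁻) and Ti has more protons than Sc (22 vs 21), making Ti^4+ smaller — yet in this decreasing list Ti^4+ sits before Sc^3+. Nothing else is reversed, so Sc^3+ should move one place to the left.

Sc^3+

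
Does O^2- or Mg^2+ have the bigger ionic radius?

These species are isoelectronic with 10 electrons. The only difference is the number of protons: Mg^2+ (Z=12), O^2- (Z=8). The strongest nuclear pull (Mg^2+) gives the smallest ion.

O^2-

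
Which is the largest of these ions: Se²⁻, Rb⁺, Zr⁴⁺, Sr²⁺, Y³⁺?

Each ion has 36 electrons. The ranking follows nuclear charge in reverse — greater Z gives a smaller radius. Zr⁴⁺ (Z=40), Y³⁺ (Z=39), Sr²⁺ (Z=38), Rb⁺ (Z=37), Se²⁻ (Z=34).

Se²⁻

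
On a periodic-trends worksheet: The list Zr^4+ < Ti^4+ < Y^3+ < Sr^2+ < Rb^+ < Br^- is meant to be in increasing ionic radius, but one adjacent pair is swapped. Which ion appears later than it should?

Ti^4+

Compare adjacent ions: same group and charge — period 4 sits above period 5, so Ti^4+ is smaller — yet in this increasing list Zr^4+ sits before Ti^4+. Nothing else is reversed, so Ti^4+ should move one place to the left.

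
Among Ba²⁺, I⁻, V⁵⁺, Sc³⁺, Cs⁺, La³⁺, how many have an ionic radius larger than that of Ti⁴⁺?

V⁵⁺ (Z=23, 18 e⁻), Ti⁴⁺ (Z=22, 18 e⁻), Sc³⁺ (Z=21, 18 e⁻), La³⁺ (Z=57, 54 e⁻), Ba²⁺ (Z=56, 54 e⁻), Cs⁺ (Z=55, 54 e⁻), I⁻ (Z=53, 54 e⁻). V⁵⁺ < Ti⁴⁺ (isoelectronic, higher Z=23 is smaller); Ti⁴⁺ < Sc³⁺ (isoelectronic, higher Z=22 is smaller); Sc³⁺ < La³⁺ (same group, 2 shells fewer); La³⁺ < Ba²⁺ (both 54 e⁻, Z=57>56); Ba²⁺ < Cs⁺ (isoelectronic, higher Z=56 is smaller); Cs⁺ < I⁻ (isoelectronic, higher Z=55 is smaller).
Overall: V⁵⁺ < Ti⁴⁺ < Sc³⁺ < La³⁺ < Ba²⁺ < Cs⁺ < I⁻. Ti⁴⁺ has 1 below it and 5 above. So 5 are larger.

5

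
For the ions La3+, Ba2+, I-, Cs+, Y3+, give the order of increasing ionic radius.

First list Z and electron count for each: Y3+ (Z=39, 36 e⁻), La3+ (Z=57, 54 e⁻), Ba2+ (Z=56, 54 e⁻), Cs+ (Z=55, 54 e⁻), I- (Z=53, 54 e⁻). Y3+ < La3+ (same group, period 5 vs 6); La3+ < Ba2+ (both 54 e⁻, Z=57>56); Ba2+ < Cs+ (both 54 e⁻, Z=56>55); Cs+ < I- (isoelectronic, higher Z=55 is smaller).

Y3+ < La3+ < Ba2+ < Cs+ < I-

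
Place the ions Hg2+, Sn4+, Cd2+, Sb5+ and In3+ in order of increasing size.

Sb5+ < Sn4+ < In3+ < Cd2+ < Hg2+

Tabulating Z and e⁻: Sb5+ has 46 e⁻ (Z=51), Sn4+ has 46 e⁻ (Z=50), In3+ has 46 e⁻ (Z=49), Cd2+ has 46 e⁻ (Z=48), Hg2+ has 78 e⁻ (Z=80). Sb5+ < Sn4+ (isoelectronic, higher Z=51 is smaller); Sn4+ < In3+ (isoelectronic, higher Z=50 is smaller); In3+ < Cd2+ (both 46 e⁻, Z=49>48); Cd2+ < Hg2+ (same group, 1 shell fewer).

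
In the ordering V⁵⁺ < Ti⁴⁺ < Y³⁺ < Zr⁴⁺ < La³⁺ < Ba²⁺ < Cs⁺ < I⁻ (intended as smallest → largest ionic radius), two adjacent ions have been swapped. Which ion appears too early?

The pair Y³⁺, Zr⁴⁺ is the wrong way round — they are isoelectronic (36 e⁻) and Zr has more protons than Y (40 vs 39), making Zr⁴⁺ smaller. All other adjacent pairs agree with periodic trends, so Y³⁺ is the misplaced ion.

Y³⁺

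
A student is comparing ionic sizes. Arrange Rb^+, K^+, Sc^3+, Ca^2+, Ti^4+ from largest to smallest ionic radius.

Rb^+ > K^+ > Ca^2+ > Sc^3+ > Ti^4+

First list Z and electron count for each: Ti^4+ has 18 e⁻ (Z=22), Sc^3+ has 18 e⁻ (Z=21), Ca^2+ has 18 e⁻ (Z=20), K^+ has 18 e⁻ (Z=19), Rb^+ has 36 e⁻ (Z=37). Ti^4+ < Sc^3+ (both 18 e⁻, Z=22>21); Sc^3+ < Ca^2+ (isoelectronic, higher Z=21 is smaller); Ca^2+ < K^+ (both 18 e⁻, Z=20>19); K^+ < Rb^+ (same group, 1 shell fewer).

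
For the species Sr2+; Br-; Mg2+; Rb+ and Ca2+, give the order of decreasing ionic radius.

Br- > Rb+ > Sr2+ > Ca2+ > Mg2+

Tabulating Z and e⁻: Mg2+ (Z=12, 10 e⁻), Ca2+ (Z=20, 18 e⁻), Sr2+ (Z=38, 36 e⁻), Rb+ (Z=37, 36 e⁻), Br- (Z=35, 36 e⁻). Mg2+ < Ca2+ (same group, period 3 vs 4); Ca2+ < Sr2+ (same group, 1 shell fewer); Sr2+ < Rb+ (both 36 e⁻, Z=38>37); Rb+ < Br- (isoelectronic, higher Z=37 is smaller).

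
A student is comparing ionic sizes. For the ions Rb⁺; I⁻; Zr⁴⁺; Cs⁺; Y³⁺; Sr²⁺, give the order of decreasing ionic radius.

First list Z and electron count for each: Zr⁴⁺ (Z=40, 36 e⁻), Y³⁺ (Z=39, 36 e⁻), Sr²⁺ (Z=38, 36 e⁻), Rb⁺ (Z=37, 36 e⁻), Cs⁺ (Z=55, 54 e⁻), I⁻ (Z=53, 54 e⁻). Zr⁴⁺ < Y³⁺ (both 36 e⁻, Z=40>39); Y³⁺ < Sr²⁺ (isoelectronic, higher Z=39 is smaller); Sr²⁺ < Rb⁺ (isoelectronic, higher Z=38 is smaller); Rb⁺ < Cs⁺ (same group, period 5 vs 6); Cs⁺ < I⁻ (isoelectronic, higher Z=55 is smaller).

I⁻ > Cs⁺ > Rb⁺ > Sr²⁺ > Y³⁺ > Zr⁴⁺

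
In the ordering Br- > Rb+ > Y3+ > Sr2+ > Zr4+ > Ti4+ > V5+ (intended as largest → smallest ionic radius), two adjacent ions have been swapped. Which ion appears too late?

Sr2+

Compare adjacent ions: Y3+ and Sr2+ share 36 electrons; the higher nuclear charge on Y (Z=39) contracts it more, so Y3+ < Sr2+ — yet in this decreasing list Y3+ sits before Sr2+. Nothing else is reversed, so Sr2+ should move one place to the left.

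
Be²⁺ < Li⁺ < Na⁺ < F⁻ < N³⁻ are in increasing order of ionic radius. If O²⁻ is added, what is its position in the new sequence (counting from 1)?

Tabulating Z and e⁻: Be²⁺ has 2 e⁻ (Z=4), Li⁺ has 2 e⁻ (Z=3), Na⁺ has 10 e⁻ (Z=11), F⁻ has 10 e⁻ (Z=9), O²⁻ has 10 e⁻ (Z=8), N³⁻ has 10 e⁻ (Z=7). Be²⁺ < Li⁺ (isoelectronic, higher Z=4 is smaller); Li⁺ < Na⁺ (same group, period 2 vs 3); Na⁺ < F⁻ (both 10 e⁻, Z=11>9); F⁻ < O²⁻ (both 10 e⁻, Z=9>8); O²⁻ < N³⁻ (isoelectronic, higher Z=8 is smaller).
With O²⁻ included the full order is Be²⁺ < Li⁺ < Na⁺ < F⁻ < O²⁻ < N³⁻, so it takes position 5.

5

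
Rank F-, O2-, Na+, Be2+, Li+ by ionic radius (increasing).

Work out protons and electrons: Be2+ has 2 e⁻ (Z=4), Li+ has 2 e⁻ (Z=3), Na+ has 10 e⁻ (Z=11), F- has 10 e⁻ (Z=9), O2- has 10 e⁻ (Z=8). Be2+ < Li+ (both 2 e⁻, Z=4>3); Li+ < Na+ (same group, period 2 vs 3); Na+ < F- (isoelectronic, higher Z=11 is smaller); F- < O2- (both 10 e⁻, Z=9>8).

Be2+ < Li+ < Na+ < F- < O2-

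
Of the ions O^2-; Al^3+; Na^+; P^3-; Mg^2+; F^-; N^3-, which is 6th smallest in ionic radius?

N^3-

Work out protons and electrons: Al^3+ has 10 e⁻ (Z=13), Mg^2+ has 10 e⁻ (Z=12), Na^+ has 10 e⁻ (Z=11), F^- has 10 e⁻ (Z=9), O^2- has 10 e⁻ (Z=8), N^3- has 10 e⁻ (Z=7), P^3- has 18 e⁻ (Z=15). Al^3+ < Mg^2+ (both 10 e⁻, Z=13>12); Mg^2+ < Na^+ (isoelectronic, higher Z=12 is smaller); Na^+ < F^- (both 10 e⁻, Z=11>9); F^- < O^2- (both 10 e⁻, Z=9>8); O^2- < N^3- (both 10 e⁻, Z=8>7); N^3- < P^3- (same group, period 2 vs 3).
So the order is Al^3+ < Mg^2+ < Na^+ < F^- < O^2- < N^3- < P^3-; the 6th-smallest ion is N^3-.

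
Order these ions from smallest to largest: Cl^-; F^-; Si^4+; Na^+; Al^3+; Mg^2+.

Si^4+ < Al^3+ < Mg^2+ < Na^+ < F^- < Cl^-

First list Z and electron count for each: Si^4+: 10 e⁻, Z=14, Al^3+: 10 e⁻, Z=13, Mg^2+: 10 e⁻, Z=12, Na^+: 10 e⁻, Z=11, F^-: 10 e⁻, Z=9, Cl^-: 18 e⁻, Z=17. Si^4+ < Al^3+ (both 10 e⁻, Z=14>13); Al^3+ < Mg^2+ (isoelectronic, higher Z=13 is smaller); Mg^2+ < Na^+ (both 10 e⁻, Z=12>11); Na^+ < F^- (isoelectronic, higher Z=11 is smaller); F^- < Cl^- (same group, 1 shell fewer).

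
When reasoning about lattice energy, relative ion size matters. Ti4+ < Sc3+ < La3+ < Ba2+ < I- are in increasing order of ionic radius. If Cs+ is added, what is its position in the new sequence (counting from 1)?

Ti4+: 18 e⁻, Z=22, Sc3+: 18 e⁻, Z=21, La3+: 54 e⁻, Z=57, Ba2+: 54 e⁻, Z=56, Cs+: 54 e⁻, Z=55, I-: 54 e⁻, Z=53. Ti4+ < Sc3+ (isoelectronic, higher Z=22 is smaller); Sc3+ < La3+ (same group, 2 shells fewer); La3+ < Ba2+ (both 54 e⁻, Z=57>56); Ba2+ < Cs+ (isoelectronic, higher Z=56 is smaller); Cs+ < I- (isoelectronic, higher Z=55 is smaller).
The complete sequence is Ti4+ < Sc3+ < La3+ < Ba2+ < Cs+ < I-. Cs+ sits at position 5.

5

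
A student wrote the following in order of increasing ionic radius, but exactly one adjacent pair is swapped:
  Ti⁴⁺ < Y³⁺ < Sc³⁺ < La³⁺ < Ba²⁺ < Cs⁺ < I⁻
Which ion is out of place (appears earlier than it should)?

Y³⁺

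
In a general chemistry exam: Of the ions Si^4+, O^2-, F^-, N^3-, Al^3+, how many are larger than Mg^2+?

3

These species are isoelectronic with 10 electrons. The only difference is the number of protons: Si^4+ (Z=14), Al^3+ (Z=13), Mg^2+ (Z=12), F^- (Z=9), O^2- (Z=8), N^3- (Z=7). The strongest nuclear pull (Si^4+) gives the smallest ion.
Relative to Mg^2+, the ions that are larger are F^-, O^2-, N^3-. So 3 are larger.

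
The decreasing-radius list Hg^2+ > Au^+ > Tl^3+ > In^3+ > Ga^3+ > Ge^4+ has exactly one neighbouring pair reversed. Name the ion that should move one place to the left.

Scanning neighbour by neighbour, only Hg^2+/Au^+ violates a trend: Hg^2+ and Au^+ share 78 electrons; the higher nuclear charge on Hg (Z=80) contracts it more, so Hg^2+ < Au^+. That makes Au^+ the one sitting a position late relative to where it belongs.

Au^+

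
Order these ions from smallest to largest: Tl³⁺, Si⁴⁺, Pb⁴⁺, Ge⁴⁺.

Work out protons and electrons: Si⁴⁺ (Z=14, 10 e⁻), Ge⁴⁺ (Z=32, 28 e⁻), Pb⁴⁺ (Z=82, 78 e⁻), Tl³⁺ (Z=81, 78 e⁻). Si⁴⁺ < Ge⁴⁺ (same group, 1 shell fewer); Ge⁴⁺ < Pb⁴⁺ (same group, 2 shells fewer); Pb⁴⁺ < Tl³⁺ (isoelectronic, higher Z=82 is smaller).

Si⁴⁺ < Ge⁴⁺ < Pb⁴⁺ < Tl³⁺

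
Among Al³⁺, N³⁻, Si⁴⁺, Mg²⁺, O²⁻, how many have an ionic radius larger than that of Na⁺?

These species are isoelectronic with 10 electrons. The only difference is the number of protons: Si⁴⁺ (Z=14), Al³⁺ (Z=13), Mg²⁺ (Z=12), Na⁺ (Z=11), O²⁻ (Z=8), N³⁻ (Z=7). The strongest nuclear pull (Si⁴⁺) gives the smallest ion.
Overall: Si⁴⁺ < Al³⁺ < Mg²⁺ < Na⁺ < O²⁻ < N³⁻. Na⁺ has 3 below it and 2 above. So 2 are larger.

2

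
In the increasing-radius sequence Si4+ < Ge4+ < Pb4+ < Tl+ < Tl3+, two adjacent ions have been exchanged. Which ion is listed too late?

Tl3+

Compare adjacent ions: same element — the +3 ion must be smaller than the +1 ion — yet in this increasing list Tl+ sits before Tl3+. Nothing else is reversed, so Tl3+ should move one place to the left.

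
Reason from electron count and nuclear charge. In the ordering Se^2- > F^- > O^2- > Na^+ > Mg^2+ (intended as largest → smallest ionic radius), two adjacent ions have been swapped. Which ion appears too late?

O^2-

The pair F^-, O^2- is the wrong way round — both have 10 electrons but Z(F)=9 > Z(O)=8, so F^- should be the smaller of the two. All other adjacent pairs agree with periodic trends, so O^2- is the misplaced ion.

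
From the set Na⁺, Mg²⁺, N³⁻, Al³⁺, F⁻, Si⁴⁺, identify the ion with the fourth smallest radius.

All of these have 10 electrons (isoelectronic). With the same electron cloud, the ion with the most protons pulls it in tightest. Nuclear charges: Si⁴⁺ (Z=14), Al³⁺ (Z=13), Mg²⁺ (Z=12), Na⁺ (Z=11), F⁻ (Z=9), N³⁻ (Z=7). Highest Z is smallest.
Full ascending order: Si⁴⁺ < Al³⁺ < Mg²⁺ < Na⁺ < F⁻ < N³⁻. Counting from the smallest, position 4 is Na⁺.

Na⁺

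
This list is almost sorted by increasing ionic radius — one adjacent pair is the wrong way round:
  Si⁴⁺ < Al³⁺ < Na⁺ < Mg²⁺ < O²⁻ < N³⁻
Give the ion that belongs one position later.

Na⁺

Scanning neighbour by neighbour, only Na⁺/Mg²⁺ violates a trend: both have 10 electrons but Z(Mg)=12 > Z(Na)=11, so Mg²⁺ should be the smaller of the two. That makes Na⁺ the one sitting a position early relative to where it belongs.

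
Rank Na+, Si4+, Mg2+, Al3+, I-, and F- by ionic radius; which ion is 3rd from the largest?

Work out protons and electrons: Si4+: 10 e⁻, Z=14, Al3+: 10 e⁻, Z=13, Mg2+: 10 e⁻, Z=12, Na+: 10 e⁻, Z=11, F-: 10 e⁻, Z=9, I-: 54 e⁻, Z=53. Si4+ < Al3+ (isoelectronic, higher Z=14 is smaller); Al3+ < Mg2+ (both 10 e⁻, Z=13>12); Mg2+ < Na+ (isoelectronic, higher Z=12 is smaller); Na+ < F- (both 10 e⁻, Z=11>9); F- < I- (same group, 3 shells fewer).
So the order is Si4+ < Al3+ < Mg2+ < Na+ < F- < I-; the 3rd-largest ion is Na+.

Na+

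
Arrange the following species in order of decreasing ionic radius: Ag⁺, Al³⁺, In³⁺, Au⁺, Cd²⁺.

Au⁺ > Ag⁺ > Cd²⁺ > In³⁺ > Al³⁺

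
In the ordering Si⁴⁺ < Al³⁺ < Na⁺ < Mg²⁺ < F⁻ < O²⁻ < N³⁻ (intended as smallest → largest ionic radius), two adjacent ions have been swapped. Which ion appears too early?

The pair Na⁺, Mg²⁺ is the wrong way round — Mg²⁺ and Na⁺ share 10 electrons; the higher nuclear charge on Mg (Z=12) contracts it more, so Mg²⁺ < Na⁺. All other adjacent pairs agree with periodic trends, so Na⁺ is the misplaced ion.

Na⁺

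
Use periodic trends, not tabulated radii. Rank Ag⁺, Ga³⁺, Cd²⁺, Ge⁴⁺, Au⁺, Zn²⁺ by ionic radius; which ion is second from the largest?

Tabulating Z and e⁻: Ge⁴⁺ has 28 e⁻ (Z=32), Ga³⁺ has 28 e⁻ (Z=31), Zn²⁺ has 28 e⁻ (Z=30), Cd²⁺ has 46 e⁻ (Z=48), Ag⁺ has 46 e⁻ (Z=47), Au⁺ has 78 e⁻ (Z=79). Ge⁴⁺ < Ga³⁺ (isoelectronic, higher Z=32 is smaller); Ga³⁺ < Zn²⁺ (isoelectronic, higher Z=31 is smaller); Zn²⁺ < Cd²⁺ (same group, 1 shell fewer); Cd²⁺ < Ag⁺ (both 46 e⁻, Z=48>47); Ag⁺ < Au⁺ (same group, period 5 vs 6).
So the order is Ge⁴⁺ < Ga³⁺ < Zn²⁺ < Cd²⁺ < Ag⁺ < Au⁺; the 2nd-largest ion is Ag⁺.

Ag⁺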